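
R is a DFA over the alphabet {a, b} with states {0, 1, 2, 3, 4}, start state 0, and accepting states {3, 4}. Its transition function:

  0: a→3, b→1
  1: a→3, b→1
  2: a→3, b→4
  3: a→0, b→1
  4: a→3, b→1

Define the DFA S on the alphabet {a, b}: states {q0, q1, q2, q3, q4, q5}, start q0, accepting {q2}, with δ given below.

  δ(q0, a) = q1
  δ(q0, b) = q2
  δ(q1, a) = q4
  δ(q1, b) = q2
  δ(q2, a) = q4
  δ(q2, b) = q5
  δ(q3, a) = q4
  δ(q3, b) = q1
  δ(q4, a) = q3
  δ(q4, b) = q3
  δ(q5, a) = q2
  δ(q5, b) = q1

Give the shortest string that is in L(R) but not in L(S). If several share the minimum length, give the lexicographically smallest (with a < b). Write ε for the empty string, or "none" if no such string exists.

The string a is accepted by R but not by S.
No shorter string lies in the difference, and a is the lexicographically first length-1 string in L(R) \ L(S).

a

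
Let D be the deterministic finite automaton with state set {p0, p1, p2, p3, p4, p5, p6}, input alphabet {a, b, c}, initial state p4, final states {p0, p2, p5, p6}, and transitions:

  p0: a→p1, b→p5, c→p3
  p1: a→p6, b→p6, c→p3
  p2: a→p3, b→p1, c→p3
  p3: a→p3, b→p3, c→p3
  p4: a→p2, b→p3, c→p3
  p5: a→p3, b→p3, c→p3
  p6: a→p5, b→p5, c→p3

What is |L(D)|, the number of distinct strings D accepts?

The useful subgraph on states {p1, p2, p4, p5, p6} is acyclic, so L(D) is finite; the longest accepting path visits 5 useful states, giving maximum string length 4.
Counting accepting paths from p4 by length: 1 of length 1, 2 of length 3, 4 of length 4. Total 7.

7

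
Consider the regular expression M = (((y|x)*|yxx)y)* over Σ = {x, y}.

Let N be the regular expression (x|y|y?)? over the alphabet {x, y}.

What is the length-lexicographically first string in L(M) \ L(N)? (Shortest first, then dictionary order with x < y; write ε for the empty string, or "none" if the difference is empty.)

xy

The string xy is accepted by M but not by N.
No shorter string lies in the difference, and xy is the lexicographically first length-2 string in L(M) \ L(N).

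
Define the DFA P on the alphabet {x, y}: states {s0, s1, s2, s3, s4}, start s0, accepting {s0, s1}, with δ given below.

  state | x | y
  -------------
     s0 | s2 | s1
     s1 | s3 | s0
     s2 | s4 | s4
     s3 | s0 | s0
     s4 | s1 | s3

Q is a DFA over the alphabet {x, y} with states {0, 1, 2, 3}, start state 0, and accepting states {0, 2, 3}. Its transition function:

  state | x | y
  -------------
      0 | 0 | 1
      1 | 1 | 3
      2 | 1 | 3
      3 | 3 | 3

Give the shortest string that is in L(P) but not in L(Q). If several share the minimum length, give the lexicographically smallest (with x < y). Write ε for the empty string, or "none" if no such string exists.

y

The string y is accepted by P but not by Q.
No shorter string lies in the difference, and y is the lexicographically first length-1 string in L(P) \ L(Q).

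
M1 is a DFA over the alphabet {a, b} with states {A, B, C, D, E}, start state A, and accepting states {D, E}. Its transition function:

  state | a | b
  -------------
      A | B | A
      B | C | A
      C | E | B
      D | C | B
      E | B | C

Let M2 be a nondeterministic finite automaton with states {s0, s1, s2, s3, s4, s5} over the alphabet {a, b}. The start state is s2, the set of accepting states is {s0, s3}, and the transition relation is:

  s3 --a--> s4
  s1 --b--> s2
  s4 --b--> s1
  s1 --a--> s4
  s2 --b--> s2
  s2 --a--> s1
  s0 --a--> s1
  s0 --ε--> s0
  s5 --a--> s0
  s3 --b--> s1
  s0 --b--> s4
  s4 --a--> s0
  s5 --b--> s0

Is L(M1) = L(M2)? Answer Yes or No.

Yes

Exploring the product automaton M1 × M2 from the start pair (A, s2), following both machines on each input symbol, reaches 4 state pairs: (A, s2), (B, s1), (C, s4), (E, s0).
M1 accepts in {D, E} and M2 accepts in {s0, s3}. In every reachable pair the two components are either both accepting — (E, s0) — or both non-accepting, so no string is accepted by exactly one of the machines: L(M1) \ L(M2) and L(M2) \ L(M1) are both empty.
Hence every string is accepted by M1 iff it is accepted by M2, and the two languages coincide.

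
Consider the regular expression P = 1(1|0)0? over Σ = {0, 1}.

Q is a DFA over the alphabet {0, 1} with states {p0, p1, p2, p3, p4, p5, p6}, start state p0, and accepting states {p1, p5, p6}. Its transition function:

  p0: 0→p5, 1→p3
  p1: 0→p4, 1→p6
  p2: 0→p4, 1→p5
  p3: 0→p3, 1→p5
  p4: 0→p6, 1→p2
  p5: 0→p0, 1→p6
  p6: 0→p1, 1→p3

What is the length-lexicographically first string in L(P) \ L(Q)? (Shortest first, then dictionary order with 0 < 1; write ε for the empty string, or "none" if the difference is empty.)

10

The string 10 is accepted by P but not by Q.
No shorter string lies in the difference, and 10 is the lexicographically first length-2 string in L(P) \ L(Q).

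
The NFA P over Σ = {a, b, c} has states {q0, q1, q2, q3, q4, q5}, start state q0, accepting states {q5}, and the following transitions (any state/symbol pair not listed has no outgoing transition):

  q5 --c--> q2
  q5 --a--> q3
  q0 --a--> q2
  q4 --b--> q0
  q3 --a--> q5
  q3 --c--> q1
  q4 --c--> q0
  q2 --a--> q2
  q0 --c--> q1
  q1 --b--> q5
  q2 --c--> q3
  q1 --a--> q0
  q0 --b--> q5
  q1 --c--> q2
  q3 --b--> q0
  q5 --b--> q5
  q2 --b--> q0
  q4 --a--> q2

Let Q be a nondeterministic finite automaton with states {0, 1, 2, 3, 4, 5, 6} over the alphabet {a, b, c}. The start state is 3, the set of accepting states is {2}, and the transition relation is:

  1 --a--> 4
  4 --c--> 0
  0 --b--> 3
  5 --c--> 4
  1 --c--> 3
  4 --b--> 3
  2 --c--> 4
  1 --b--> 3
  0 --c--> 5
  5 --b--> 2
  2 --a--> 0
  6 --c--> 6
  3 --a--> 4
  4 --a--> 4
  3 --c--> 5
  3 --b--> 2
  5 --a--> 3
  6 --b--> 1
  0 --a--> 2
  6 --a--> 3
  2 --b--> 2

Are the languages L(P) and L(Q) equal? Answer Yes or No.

Exploring the product automaton P × Q from the start pair (q0, 3), following both machines on each input symbol, reaches 5 state pairs: (q0, 3), (q2, 4), (q5, 2), (q1, 5), (q3, 0).
P accepts in {q5} and Q accepts in {2}. In every reachable pair the two components are either both accepting — (q5, 2) — or both non-accepting, so no string is accepted by exactly one of the machines: L(P) \ L(Q) and L(Q) \ L(P) are both empty.
Hence every string is accepted by P iff it is accepted by Q, and the two languages coincide.

Yes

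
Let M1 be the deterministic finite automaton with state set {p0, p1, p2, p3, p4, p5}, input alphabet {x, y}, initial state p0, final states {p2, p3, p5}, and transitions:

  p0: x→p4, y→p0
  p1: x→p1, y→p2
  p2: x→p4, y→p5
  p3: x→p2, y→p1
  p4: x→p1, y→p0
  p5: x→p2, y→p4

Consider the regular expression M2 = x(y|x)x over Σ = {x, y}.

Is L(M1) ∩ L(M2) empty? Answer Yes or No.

Yes

Converting the expression M2 to a DFA (subset construction, then merging equivalent states) gives the minimal DFA with states {r0, r1, r2, r3, r4}, start state r0, accepting states {r4} and transitions r0: x→r1, y→r2; r1: x→r3, y→r3; r2: x→r2, y→r2; r3: x→r4, y→r2; r4: x→r2, y→r2.
Exploring the product automaton M1 × M2 from the start pair (p0, r0), following both machines on each input symbol, reaches 11 state pairs: (p0, r0), (p4, r1), (p0, r2), (p1, r3), (p0, r3), (p4, r2), (p1, r4), (p2, r2), (p4, r4), (p1, r2), (p5, r2).
M1 accepts in {p2, p3, p5} and M2 accepts in {r4}; no reachable pair has both components accepting, so no string drives both machines to acceptance simultaneously and L(M1) ∩ L(M2) = ∅.
So no string is accepted by both, and the intersection is empty.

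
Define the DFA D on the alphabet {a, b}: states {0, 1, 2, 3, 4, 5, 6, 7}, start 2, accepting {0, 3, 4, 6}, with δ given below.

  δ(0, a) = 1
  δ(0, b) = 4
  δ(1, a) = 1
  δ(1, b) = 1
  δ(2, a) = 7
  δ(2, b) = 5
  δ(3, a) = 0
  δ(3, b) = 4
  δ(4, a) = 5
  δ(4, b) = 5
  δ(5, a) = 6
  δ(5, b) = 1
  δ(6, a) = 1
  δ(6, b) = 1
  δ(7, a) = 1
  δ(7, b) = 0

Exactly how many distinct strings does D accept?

5

The useful subgraph on states {0, 2, 4, 5, 6, 7} is acyclic, so L(D) is finite; the longest accepting path visits 6 useful states, giving maximum string length 5.
Counting accepting paths from 2 by length: 2 of length 2, 1 of length 3, 2 of length 5. Total 5.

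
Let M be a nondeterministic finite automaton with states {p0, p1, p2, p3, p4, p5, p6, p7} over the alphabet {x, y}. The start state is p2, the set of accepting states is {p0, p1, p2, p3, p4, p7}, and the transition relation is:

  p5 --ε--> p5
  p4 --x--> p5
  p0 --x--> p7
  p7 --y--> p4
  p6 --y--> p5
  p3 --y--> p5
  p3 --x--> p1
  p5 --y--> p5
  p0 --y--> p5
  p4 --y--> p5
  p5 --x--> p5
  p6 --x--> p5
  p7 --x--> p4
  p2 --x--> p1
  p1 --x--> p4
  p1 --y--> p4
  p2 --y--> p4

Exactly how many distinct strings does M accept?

The useful subgraph on states {p1, p2, p4} is acyclic, so L(M) is finite; the longest accepting path visits 3 useful states, giving maximum string length 2.
Counting accepting paths from p2 by length: 1 of length 0, 2 of length 1, 2 of length 2. Total 5.

5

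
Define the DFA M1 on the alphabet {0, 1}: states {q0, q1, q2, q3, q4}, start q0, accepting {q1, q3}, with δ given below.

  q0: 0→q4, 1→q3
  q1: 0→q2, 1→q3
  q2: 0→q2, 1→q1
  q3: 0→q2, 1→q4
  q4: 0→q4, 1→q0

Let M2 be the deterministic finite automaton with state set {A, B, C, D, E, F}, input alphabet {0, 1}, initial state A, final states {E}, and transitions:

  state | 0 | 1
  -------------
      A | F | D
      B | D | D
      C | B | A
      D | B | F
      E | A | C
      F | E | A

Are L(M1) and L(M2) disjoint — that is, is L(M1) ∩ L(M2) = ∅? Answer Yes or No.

Exploring the product automaton M1 × M2 from the start pair (q0, A), following both machines on each input symbol, reaches 21 state pairs: (q0, A), (q4, F), (q3, D), (q4, E), (q2, B), (q4, A), (q0, C), (q2, D), (q1, D), (q0, D), (q4, B), (q3, A), (q1, F), (q3, F), (q4, D), (q2, F), (q2, E), (q0, F), (q1, A), (q2, A), (q1, C).
M1 accepts in {q1, q3} and M2 accepts in {E}; no reachable pair has both components accepting, so no string drives both machines to acceptance simultaneously and L(M1) ∩ L(M2) = ∅.
So no string is accepted by both, and the intersection is empty.

Yes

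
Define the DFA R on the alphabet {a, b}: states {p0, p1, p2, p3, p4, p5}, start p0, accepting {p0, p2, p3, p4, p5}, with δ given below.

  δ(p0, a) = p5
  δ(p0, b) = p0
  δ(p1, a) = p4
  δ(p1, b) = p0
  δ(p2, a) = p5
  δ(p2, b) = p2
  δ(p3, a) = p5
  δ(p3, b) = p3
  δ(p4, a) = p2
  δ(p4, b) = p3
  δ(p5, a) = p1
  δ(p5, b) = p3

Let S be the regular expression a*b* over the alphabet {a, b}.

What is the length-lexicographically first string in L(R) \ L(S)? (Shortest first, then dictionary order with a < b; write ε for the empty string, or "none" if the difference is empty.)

The string ba is accepted by R but not by S.
No shorter string lies in the difference, and ba is the lexicographically first length-2 string in L(R) \ L(S).

ba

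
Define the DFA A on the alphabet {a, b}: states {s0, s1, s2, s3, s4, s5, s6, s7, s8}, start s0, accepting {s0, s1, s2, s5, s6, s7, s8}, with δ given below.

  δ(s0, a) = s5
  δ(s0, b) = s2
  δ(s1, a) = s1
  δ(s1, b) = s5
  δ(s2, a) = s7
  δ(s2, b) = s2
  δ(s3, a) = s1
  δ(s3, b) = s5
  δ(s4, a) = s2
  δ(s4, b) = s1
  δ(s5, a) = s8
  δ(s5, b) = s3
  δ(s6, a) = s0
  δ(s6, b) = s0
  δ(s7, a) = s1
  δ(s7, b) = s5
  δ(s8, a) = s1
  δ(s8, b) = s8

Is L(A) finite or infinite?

infinite

State s2 is reachable from the start and can reach an accepting state, and it lies on the cycle s2 → s2.
Traversing that cycle any number of times yields accepted strings of unbounded length, so the language is infinite.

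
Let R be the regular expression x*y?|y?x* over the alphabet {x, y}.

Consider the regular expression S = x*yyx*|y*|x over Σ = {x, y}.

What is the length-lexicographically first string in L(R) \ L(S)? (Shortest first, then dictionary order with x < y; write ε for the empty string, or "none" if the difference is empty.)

The string xx is accepted by R but not by S.
No shorter string lies in the difference, and xx is the lexicographically first length-2 string in L(R) \ L(S).

xx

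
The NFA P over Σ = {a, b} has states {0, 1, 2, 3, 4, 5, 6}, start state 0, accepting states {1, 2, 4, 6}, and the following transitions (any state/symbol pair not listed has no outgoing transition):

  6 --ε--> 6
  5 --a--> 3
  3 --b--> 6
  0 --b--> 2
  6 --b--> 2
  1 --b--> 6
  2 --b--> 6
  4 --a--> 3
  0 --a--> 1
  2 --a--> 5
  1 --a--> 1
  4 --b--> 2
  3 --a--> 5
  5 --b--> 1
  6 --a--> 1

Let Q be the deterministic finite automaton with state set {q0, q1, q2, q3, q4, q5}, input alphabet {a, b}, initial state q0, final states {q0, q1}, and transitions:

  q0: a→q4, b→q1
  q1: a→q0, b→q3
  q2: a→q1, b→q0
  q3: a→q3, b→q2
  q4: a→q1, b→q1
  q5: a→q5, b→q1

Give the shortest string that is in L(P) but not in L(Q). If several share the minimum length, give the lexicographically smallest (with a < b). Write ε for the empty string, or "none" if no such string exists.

a

The string a is accepted by P but not by Q.
No shorter string lies in the difference, and a is the lexicographically first length-1 string in L(P) \ L(Q).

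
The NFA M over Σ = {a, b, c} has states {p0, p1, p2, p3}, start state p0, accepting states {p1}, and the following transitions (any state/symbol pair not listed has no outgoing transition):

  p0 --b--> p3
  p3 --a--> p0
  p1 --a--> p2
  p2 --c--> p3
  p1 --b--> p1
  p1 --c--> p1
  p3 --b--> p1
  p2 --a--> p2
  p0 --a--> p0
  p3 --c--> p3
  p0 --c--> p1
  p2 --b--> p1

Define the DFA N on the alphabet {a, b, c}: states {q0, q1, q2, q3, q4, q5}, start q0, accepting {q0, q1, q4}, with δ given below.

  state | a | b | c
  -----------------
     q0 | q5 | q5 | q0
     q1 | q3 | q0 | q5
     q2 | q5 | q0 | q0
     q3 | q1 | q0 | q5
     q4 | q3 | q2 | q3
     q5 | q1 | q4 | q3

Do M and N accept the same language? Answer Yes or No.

The string ac is accepted by M but rejected by N.
So L(M) ≠ L(N).

No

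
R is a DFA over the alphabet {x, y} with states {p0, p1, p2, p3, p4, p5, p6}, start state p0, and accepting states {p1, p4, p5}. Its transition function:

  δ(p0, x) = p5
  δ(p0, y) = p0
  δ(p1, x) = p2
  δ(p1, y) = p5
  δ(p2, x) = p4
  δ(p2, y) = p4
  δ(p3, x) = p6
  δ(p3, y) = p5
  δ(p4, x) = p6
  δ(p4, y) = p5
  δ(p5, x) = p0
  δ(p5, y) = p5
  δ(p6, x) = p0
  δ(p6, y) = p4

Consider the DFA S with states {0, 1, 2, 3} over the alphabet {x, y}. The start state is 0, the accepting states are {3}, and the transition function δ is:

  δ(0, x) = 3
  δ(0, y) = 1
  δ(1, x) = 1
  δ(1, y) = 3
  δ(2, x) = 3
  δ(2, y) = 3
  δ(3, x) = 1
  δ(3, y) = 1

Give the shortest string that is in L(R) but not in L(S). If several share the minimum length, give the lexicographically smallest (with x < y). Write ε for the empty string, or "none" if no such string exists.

The string xy is accepted by R but not by S.
No shorter string lies in the difference, and xy is the lexicographically first length-2 string in L(R) \ L(S).

xy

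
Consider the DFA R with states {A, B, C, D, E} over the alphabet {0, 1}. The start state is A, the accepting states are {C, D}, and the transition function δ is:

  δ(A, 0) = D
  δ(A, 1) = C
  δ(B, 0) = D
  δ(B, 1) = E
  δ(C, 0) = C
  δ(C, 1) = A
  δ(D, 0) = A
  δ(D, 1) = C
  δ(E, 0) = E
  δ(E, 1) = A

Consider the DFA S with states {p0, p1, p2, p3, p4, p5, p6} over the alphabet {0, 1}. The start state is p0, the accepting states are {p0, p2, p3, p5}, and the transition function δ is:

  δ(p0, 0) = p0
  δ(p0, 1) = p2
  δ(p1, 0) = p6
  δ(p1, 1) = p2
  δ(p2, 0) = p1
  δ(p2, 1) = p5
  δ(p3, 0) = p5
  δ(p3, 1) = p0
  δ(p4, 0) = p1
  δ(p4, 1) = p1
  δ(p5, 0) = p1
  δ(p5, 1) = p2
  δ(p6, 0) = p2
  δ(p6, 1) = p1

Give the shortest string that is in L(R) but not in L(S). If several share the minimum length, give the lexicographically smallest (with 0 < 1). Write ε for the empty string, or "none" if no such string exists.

The string 10 is accepted by R but not by S.
No shorter string lies in the difference, and 10 is the lexicographically first length-2 string in L(R) \ L(S).

10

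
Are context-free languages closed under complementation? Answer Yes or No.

No

CFLs are closed under union, so if they were also closed under complement they would be closed under intersection by De Morgan (L₁ ∩ L₂ is the complement of the union of the complements). But {aⁿbⁿcᵐ} ∩ {aᵐbⁿcⁿ} = {aⁿbⁿcⁿ} is not context-free although both operands are.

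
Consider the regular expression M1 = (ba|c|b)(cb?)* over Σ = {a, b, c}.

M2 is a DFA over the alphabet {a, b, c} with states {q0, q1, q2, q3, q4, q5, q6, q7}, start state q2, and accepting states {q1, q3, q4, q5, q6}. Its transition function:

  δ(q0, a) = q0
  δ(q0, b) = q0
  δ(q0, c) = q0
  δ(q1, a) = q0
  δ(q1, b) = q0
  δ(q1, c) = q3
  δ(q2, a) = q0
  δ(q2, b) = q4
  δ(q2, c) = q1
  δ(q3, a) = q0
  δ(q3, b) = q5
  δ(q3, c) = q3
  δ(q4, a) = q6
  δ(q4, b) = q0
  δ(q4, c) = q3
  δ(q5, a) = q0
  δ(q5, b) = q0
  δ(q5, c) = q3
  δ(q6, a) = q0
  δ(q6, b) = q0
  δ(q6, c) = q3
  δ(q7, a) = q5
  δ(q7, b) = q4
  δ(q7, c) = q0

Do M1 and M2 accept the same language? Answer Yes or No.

Converting the expression M1 to a DFA (subset construction, then merging equivalent states) gives the minimal DFA with states {r0, r1, r2, r3, r4}, start state r0, accepting states {r2, r3, r4} and transitions r0: a→r1, b→r2, c→r3; r1: a→r1, b→r1, c→r1; r2: a→r3, b→r1, c→r4; r3: a→r1, b→r1, c→r4; r4: a→r1, b→r3, c→r4.
Exploring the product automaton M1 × M2 from the start pair (r0, q2), following both machines on each input symbol, reaches 7 state pairs: (r0, q2), (r1, q0), (r2, q4), (r3, q1), (r3, q6), (r4, q3), (r3, q5).
M1 accepts in {r2, r3, r4} and M2 accepts in {q1, q3, q4, q5, q6}. In every reachable pair the two components are either both accepting — (r2, q4), (r3, q1), (r3, q6), (r4, q3), (r3, q5) — or both non-accepting, so no string is accepted by exactly one of the machines: L(M1) \ L(M2) and L(M2) \ L(M1) are both empty.
Hence every string is accepted by M1 iff it is accepted by M2, and the two languages coincide.

Yes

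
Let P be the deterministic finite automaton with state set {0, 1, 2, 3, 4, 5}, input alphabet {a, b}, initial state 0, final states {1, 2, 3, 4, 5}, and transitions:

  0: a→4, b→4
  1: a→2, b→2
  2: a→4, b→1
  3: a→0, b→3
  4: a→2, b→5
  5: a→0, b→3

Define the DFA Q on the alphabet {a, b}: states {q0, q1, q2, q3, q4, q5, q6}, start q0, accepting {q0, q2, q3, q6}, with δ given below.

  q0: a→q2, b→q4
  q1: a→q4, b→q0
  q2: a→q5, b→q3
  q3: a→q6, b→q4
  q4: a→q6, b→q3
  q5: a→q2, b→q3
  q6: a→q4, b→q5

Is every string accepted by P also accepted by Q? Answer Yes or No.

The string b is in L(P) but not in L(Q).
So L(P) ⊄ L(Q).

No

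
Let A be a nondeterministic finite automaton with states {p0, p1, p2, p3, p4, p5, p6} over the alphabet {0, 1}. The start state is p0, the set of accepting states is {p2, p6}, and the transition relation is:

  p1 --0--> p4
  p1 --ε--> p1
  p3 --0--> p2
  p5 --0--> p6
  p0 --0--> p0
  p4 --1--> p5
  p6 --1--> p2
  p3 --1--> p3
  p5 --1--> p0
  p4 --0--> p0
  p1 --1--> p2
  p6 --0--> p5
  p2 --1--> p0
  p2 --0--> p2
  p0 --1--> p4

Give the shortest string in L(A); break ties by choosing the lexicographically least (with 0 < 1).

A breadth-first search from p0 reaches an accepting state first via the path p0 → p4 → p5 → p6 on input 110.
No string of length < 3 is accepted (BFS exhausts all shorter strings without reaching an accepting state), and 110 is the lexicographically least accepting string of length 3.

110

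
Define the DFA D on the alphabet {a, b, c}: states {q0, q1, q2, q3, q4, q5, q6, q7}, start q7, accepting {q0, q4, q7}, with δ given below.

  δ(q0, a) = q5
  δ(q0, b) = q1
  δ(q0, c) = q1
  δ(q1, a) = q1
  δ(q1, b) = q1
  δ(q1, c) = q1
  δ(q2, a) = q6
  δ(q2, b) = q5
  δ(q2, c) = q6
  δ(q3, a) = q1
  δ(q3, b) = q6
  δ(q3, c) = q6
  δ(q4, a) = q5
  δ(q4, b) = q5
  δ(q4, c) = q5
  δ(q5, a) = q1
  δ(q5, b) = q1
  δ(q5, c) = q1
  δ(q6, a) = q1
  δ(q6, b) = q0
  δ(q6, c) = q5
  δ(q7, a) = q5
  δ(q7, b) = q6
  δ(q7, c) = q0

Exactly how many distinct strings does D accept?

The useful subgraph on states {q0, q6, q7} is acyclic, so L(D) is finite; the longest accepting path visits 3 useful states, giving maximum string length 2.
Counting accepting paths from q7 by length: 1 of length 0, 1 of length 1, 1 of length 2. Total 3.

3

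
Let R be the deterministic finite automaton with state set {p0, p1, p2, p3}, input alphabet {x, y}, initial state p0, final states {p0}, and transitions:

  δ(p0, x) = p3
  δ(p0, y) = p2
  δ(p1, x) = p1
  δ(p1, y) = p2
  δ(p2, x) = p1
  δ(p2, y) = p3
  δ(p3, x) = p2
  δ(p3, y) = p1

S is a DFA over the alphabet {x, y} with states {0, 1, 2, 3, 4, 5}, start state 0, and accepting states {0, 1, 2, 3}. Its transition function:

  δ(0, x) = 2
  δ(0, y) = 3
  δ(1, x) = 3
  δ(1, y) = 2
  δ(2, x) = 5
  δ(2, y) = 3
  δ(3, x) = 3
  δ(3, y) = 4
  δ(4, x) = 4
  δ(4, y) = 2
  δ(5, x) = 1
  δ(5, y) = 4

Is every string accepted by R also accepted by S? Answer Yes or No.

Yes

Exploring the product automaton R × S from the start pair (p0, 0), following both machines on each input symbol, reaches 13 state pairs: (p0, 0), (p3, 2), (p2, 3), (p2, 5), (p1, 3), (p3, 4), (p1, 1), (p2, 4), (p1, 2), (p2, 2), (p1, 4), (p1, 5), (p3, 3).
R accepts in {p0} and S accepts in {0, 1, 2, 3}. The reachable pairs whose R-component is accepting are (p0, 0); in each of them the S-component is accepting too, so the product for L(R) \ L(S) (R-component accepting, S-component rejecting) has no reachable accepting pair and the difference is empty.
Hence every string in L(R) is also in L(S).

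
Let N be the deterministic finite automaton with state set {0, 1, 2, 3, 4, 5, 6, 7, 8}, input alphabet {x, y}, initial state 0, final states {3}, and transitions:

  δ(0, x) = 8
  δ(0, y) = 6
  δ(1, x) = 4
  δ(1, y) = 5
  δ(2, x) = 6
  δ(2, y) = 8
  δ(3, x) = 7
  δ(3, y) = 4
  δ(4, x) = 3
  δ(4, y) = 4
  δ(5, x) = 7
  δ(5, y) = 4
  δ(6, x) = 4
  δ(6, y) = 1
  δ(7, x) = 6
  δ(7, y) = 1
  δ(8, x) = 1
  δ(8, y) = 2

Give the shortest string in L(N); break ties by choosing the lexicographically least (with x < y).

A breadth-first search from 0 reaches an accepting state first via the path 0 → 6 → 4 → 3 on input yxx.
No string of length < 3 is accepted (BFS exhausts all shorter strings without reaching an accepting state), and yxx is the lexicographically least accepting string of length 3.

yxx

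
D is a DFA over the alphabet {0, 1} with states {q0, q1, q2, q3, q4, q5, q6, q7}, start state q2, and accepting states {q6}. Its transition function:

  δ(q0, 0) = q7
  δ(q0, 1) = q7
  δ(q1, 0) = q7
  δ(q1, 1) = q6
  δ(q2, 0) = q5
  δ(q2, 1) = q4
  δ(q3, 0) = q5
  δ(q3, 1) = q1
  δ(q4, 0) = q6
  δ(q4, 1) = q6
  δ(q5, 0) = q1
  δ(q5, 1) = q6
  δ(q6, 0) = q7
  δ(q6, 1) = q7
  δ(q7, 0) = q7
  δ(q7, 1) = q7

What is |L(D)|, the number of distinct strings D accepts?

The useful subgraph on states {q1, q2, q4, q5, q6} is acyclic, so L(D) is finite; the longest accepting path visits 4 useful states, giving maximum string length 3.
Counting accepting paths from q2 by length: 3 of length 2, 1 of length 3. Total 4.

4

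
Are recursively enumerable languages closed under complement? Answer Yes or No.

No

If both L and its complement were r.e., running the two recognisers in parallel would decide L, so L would be recursive; but there are r.e. languages that are not recursive (e.g. the halting problem), and their complements are therefore not r.e.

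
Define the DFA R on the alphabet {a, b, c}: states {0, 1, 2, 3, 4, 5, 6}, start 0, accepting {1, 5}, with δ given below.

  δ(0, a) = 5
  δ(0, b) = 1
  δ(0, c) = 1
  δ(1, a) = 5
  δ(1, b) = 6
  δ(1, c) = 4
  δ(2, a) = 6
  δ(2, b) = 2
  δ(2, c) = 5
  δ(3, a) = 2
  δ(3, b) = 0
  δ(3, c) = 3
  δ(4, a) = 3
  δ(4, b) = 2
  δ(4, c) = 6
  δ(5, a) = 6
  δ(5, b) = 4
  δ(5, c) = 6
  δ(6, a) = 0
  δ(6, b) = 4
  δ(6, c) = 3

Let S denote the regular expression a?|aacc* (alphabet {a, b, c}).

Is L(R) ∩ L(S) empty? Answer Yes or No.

No

The string a is accepted by both R and S.
Hence L(R) ∩ L(S) ≠ ∅.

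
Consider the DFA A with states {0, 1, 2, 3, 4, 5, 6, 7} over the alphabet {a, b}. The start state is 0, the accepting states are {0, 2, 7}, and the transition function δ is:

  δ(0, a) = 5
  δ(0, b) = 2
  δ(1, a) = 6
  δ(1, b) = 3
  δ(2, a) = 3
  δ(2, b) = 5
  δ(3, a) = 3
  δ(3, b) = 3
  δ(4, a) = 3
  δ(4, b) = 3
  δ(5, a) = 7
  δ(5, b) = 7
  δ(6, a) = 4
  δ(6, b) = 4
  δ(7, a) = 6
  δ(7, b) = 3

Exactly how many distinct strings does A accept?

The useful subgraph on states {0, 2, 5, 7} is acyclic, so L(A) is finite; the longest accepting path visits 4 useful states, giving maximum string length 3.
Counting accepting paths from 0 by length: 1 of length 0, 1 of length 1, 2 of length 2, 2 of length 3. Total 6.

6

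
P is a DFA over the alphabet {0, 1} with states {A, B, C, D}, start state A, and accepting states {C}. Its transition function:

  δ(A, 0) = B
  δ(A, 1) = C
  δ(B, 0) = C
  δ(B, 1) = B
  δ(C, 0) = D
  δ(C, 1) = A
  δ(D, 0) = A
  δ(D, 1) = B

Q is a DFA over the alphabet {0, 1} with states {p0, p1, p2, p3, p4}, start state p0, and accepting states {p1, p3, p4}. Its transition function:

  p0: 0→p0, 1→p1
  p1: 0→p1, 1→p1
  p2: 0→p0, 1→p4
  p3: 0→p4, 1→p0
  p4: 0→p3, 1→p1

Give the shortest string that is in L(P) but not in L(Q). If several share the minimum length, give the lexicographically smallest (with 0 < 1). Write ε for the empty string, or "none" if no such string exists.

00

The string 00 is accepted by P but not by Q.
No shorter string lies in the difference, and 00 is the lexicographically first length-2 string in L(P) \ L(Q).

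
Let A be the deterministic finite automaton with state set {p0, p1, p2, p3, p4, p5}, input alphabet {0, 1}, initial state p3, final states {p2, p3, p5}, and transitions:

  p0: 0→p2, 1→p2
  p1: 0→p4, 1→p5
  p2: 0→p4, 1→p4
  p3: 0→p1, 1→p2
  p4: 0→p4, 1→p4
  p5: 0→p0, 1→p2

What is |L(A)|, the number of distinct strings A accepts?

6

The useful subgraph on states {p0, p1, p2, p3, p5} is acyclic, so L(A) is finite; the longest accepting path visits 5 useful states, giving maximum string length 4.
Counting accepting paths from p3 by length: 1 of length 0, 1 of length 1, 1 of length 2, 1 of length 3, 2 of length 4. Total 6.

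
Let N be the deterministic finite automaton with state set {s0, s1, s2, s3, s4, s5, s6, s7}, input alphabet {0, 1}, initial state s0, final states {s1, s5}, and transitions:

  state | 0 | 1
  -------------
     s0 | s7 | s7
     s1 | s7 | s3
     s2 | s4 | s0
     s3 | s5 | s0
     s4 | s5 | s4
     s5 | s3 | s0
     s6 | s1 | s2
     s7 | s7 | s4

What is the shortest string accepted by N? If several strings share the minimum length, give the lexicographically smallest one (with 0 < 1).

A breadth-first search from s0 reaches an accepting state first via the path s0 → s7 → s4 → s5 on input 010.
No string of length < 3 is accepted (BFS exhausts all shorter strings without reaching an accepting state), and 010 is the lexicographically least accepting string of length 3.

010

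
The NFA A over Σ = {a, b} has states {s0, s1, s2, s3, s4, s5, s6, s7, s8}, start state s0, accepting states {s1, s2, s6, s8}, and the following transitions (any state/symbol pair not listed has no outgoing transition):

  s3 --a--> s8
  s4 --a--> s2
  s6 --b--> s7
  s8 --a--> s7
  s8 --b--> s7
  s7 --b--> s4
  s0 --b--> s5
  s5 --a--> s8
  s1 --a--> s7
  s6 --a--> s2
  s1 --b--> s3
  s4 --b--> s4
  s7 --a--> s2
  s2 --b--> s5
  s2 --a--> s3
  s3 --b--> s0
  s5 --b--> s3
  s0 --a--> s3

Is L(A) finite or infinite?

infinite

State s3 is reachable from the start and can reach an accepting state, and it lies on the cycle s3 → s8 → s7 → s2 → s3.
Traversing that cycle any number of times yields accepted strings of unbounded length, so the language is infinite.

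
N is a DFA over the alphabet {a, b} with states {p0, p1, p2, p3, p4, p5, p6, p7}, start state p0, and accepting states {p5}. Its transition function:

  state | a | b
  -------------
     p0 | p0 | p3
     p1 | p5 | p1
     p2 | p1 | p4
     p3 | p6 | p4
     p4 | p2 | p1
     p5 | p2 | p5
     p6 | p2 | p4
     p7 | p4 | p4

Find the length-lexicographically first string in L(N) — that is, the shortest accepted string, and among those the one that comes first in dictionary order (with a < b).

A breadth-first search from p0 reaches an accepting state first via the path p0 → p3 → p4 → p1 → p5 on input bbba.
No string of length < 4 is accepted (BFS exhausts all shorter strings without reaching an accepting state), and bbba is the lexicographically least accepting string of length 4.

bbba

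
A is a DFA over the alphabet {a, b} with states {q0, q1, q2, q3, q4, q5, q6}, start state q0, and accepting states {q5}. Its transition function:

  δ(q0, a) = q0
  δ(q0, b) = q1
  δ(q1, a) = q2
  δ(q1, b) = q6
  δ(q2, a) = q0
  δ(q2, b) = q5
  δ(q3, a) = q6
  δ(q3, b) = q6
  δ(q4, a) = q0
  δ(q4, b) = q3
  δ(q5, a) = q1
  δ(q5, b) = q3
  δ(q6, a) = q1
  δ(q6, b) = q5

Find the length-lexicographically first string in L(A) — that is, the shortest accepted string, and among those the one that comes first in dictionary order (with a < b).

bab

A breadth-first search from q0 reaches an accepting state first via the path q0 → q1 → q2 → q5 on input bab.
No string of length < 3 is accepted (BFS exhausts all shorter strings without reaching an accepting state), and bab is the lexicographically least accepting string of length 3.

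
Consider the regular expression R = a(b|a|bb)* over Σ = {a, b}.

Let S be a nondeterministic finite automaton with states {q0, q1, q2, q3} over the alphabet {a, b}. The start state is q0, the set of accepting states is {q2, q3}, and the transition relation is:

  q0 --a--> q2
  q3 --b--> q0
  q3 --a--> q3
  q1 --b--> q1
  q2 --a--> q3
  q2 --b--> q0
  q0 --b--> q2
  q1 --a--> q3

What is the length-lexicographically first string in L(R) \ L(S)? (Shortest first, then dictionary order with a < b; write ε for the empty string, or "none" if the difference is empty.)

ab

The string ab is accepted by R but not by S.
No shorter string lies in the difference, and ab is the lexicographically first length-2 string in L(R) \ L(S).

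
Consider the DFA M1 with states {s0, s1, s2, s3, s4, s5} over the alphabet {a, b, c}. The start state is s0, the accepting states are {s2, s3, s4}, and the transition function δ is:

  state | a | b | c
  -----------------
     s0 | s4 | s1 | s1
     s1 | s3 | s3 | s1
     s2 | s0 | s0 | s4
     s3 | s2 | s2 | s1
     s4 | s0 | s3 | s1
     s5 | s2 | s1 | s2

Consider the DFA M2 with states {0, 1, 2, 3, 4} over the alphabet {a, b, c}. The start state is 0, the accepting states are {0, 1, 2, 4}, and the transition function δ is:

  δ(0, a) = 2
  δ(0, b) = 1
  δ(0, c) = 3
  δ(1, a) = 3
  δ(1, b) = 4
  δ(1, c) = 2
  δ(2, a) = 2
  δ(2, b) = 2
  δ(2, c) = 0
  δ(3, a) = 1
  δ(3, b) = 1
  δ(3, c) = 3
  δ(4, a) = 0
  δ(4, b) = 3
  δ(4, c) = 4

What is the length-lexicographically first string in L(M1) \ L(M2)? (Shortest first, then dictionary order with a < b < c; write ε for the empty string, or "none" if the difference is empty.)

ba

The string ba is accepted by M1 but not by M2.
No shorter string lies in the difference, and ba is the lexicographically first length-2 string in L(M1) \ L(M2).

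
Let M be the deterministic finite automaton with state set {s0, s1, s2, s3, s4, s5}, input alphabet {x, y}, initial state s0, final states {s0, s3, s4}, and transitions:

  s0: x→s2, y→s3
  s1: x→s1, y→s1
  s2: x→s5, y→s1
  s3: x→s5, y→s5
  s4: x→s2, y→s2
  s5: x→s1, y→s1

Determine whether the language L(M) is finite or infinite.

The useful states (reachable from s0 and able to reach an accepting state) are {s0, s3}.
Restricted to these states the transition graph has no cycle, so every accepting path has bounded length and L is finite.

finite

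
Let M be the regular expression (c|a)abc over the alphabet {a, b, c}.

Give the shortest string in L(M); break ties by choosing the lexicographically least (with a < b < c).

By inspection of the expression, no string of length less than 4 matches, and aabc is the lexicographically first match of length 4.

aabc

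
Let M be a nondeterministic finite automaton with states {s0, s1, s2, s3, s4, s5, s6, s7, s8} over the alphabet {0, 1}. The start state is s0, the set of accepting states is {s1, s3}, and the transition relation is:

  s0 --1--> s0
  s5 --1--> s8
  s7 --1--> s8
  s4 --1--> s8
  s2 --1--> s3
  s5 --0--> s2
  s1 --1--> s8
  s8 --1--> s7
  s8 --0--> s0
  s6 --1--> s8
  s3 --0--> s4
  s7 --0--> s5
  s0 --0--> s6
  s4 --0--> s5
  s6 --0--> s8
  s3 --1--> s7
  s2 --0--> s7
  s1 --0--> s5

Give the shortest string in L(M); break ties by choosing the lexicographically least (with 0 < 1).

A breadth-first search from s0 reaches an accepting state first via the path s0 → s6 → s8 → s7 → s5 → s2 → s3 on input 001001.
No string of length < 6 is accepted (BFS exhausts all shorter strings without reaching an accepting state), and 001001 is the lexicographically least accepting string of length 6.

001001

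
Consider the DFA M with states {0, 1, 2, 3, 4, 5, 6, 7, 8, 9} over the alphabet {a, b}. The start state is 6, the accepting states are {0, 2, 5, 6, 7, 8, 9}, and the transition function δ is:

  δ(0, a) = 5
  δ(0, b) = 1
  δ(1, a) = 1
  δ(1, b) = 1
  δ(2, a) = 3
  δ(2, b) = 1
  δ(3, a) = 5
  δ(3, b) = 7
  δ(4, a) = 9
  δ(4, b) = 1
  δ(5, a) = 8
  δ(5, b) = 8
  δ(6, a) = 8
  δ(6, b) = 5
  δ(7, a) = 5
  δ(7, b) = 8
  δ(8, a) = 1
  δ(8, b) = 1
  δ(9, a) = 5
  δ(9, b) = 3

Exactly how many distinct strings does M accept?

The useful subgraph on states {5, 6, 8} is acyclic, so L(M) is finite; the longest accepting path visits 3 useful states, giving maximum string length 2.
Counting accepting paths from 6 by length: 1 of length 0, 2 of length 1, 2 of length 2. Total 5.

5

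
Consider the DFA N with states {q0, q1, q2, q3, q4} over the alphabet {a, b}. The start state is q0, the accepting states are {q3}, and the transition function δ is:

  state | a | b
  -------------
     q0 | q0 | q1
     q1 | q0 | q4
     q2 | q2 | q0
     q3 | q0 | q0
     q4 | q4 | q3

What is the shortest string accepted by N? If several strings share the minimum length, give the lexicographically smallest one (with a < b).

A breadth-first search from q0 reaches an accepting state first via the path q0 → q1 → q4 → q3 on input bbb.
No string of length < 3 is accepted (BFS exhausts all shorter strings without reaching an accepting state), and bbb is the lexicographically least accepting string of length 3.

bbb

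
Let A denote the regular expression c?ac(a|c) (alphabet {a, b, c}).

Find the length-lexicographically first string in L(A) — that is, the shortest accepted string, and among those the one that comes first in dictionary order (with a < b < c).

By inspection of the expression, no string of length less than 3 matches, and aca is the lexicographically first match of length 3.

aca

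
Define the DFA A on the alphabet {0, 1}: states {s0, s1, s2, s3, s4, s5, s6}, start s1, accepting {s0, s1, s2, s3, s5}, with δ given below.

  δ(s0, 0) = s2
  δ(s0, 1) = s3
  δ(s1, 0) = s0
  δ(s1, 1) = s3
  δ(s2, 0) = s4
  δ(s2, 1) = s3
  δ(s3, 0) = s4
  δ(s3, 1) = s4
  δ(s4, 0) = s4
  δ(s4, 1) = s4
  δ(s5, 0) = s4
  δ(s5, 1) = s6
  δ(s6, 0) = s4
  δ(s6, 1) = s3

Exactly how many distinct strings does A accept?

The useful subgraph on states {s0, s1, s2, s3} is acyclic, so L(A) is finite; the longest accepting path visits 4 useful states, giving maximum string length 3.
Counting accepting paths from s1 by length: 1 of length 0, 2 of length 1, 2 of length 2, 1 of length 3. Total 6.

6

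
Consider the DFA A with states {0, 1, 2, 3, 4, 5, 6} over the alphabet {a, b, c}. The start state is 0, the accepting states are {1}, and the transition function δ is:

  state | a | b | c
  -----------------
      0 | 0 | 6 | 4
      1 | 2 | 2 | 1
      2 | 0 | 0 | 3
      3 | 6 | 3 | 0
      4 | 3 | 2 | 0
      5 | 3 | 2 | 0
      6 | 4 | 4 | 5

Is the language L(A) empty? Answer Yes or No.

Yes

The states reachable from the start state are {0, 2, 3, 4, 5, 6}.
None of the accepting states {1} is reachable, so no string is accepted and L(A) = ∅.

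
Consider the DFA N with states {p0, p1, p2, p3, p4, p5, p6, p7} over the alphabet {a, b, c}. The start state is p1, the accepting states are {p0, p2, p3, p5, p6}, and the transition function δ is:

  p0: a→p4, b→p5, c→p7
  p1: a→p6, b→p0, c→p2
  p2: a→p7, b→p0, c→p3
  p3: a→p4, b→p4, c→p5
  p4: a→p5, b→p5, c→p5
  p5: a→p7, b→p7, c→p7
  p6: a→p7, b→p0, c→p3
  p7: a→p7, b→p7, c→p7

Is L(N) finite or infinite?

finite

The useful states (reachable from p1 and able to reach an accepting state) are {p0, p1, p2, p3, p4, p5, p6}.
Restricted to these states the transition graph has no cycle, so every accepting path has bounded length and L is finite.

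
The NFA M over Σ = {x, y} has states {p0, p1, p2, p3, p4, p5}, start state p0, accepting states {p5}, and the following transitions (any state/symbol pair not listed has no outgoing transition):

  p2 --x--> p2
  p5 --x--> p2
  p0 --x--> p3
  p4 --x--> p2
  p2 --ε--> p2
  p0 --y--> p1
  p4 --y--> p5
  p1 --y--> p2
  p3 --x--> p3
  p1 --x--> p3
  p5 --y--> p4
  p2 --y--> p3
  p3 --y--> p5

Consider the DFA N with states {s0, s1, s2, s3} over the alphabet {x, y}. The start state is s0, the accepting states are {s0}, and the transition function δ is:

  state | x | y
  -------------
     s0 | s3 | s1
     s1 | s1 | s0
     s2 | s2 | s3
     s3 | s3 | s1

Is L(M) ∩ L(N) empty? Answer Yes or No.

The string yxy is accepted by both M and N.
Hence L(M) ∩ L(N) ≠ ∅.

No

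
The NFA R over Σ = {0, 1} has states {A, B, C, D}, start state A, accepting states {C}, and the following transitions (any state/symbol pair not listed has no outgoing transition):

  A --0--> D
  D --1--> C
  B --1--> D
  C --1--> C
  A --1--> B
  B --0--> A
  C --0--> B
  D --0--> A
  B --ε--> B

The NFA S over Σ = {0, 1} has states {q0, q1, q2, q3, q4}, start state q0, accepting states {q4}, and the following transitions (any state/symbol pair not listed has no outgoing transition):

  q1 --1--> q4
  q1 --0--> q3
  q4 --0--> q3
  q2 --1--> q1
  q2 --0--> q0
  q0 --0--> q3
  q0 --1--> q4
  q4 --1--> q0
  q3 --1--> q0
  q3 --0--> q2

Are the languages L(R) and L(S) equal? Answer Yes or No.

No

The string 01 is accepted by R but rejected by S.
So L(R) ≠ L(S).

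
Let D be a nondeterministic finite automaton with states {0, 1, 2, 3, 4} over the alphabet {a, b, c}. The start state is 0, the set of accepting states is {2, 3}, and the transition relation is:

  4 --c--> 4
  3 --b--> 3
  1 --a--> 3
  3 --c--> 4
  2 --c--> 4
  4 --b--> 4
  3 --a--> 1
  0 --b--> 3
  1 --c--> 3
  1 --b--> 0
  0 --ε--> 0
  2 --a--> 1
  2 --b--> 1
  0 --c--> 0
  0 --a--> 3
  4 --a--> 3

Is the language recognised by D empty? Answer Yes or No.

No

The string a is accepted: the run 0 → 3 ends in the accepting state 3.
Since at least one string is accepted, L(D) is not empty.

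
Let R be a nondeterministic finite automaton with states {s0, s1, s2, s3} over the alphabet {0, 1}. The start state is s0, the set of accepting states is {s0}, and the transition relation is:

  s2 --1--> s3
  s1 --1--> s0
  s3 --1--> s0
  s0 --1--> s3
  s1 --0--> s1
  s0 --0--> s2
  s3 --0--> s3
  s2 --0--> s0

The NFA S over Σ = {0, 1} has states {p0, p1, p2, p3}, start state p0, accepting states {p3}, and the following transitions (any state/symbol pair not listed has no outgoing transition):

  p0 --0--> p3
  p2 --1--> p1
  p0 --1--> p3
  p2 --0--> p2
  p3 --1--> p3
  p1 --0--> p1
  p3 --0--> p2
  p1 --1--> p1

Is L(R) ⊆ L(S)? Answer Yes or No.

No

The empty string ε is in L(R) but not in L(S).
So L(R) ⊄ L(S).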